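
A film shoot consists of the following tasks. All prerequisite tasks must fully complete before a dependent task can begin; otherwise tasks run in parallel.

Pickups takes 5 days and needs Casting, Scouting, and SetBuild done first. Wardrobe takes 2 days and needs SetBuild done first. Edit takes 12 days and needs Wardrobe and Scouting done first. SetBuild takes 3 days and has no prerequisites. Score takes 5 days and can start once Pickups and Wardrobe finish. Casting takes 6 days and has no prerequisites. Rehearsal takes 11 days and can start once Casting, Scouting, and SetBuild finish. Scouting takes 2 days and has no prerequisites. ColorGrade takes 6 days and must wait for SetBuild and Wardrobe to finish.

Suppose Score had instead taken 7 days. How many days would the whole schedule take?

18

Baseline: Casting→Rehearsal = 6+11 = 17 → 17 days.
Score has 1 day of float (longest path through it is 16).
The binding chain switches to Casting→Pickups→Score = 6+5+7 = 18; finish 18 days.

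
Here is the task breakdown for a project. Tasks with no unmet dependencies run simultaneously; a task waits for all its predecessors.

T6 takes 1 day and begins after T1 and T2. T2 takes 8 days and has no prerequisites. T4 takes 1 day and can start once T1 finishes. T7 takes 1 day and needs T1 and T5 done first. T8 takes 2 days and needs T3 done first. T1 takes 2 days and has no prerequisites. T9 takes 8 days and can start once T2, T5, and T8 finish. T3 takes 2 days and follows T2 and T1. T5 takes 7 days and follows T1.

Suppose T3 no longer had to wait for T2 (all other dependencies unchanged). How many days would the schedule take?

17

Original critical path: T2→T3→T8→T9 = 8+2+2+8 = 20 ⇒ 20 days.
Without T2→T3, T3's earliest start moves from 8 to 2.
After: T1→T5→T9 = 2+7+8 = 17 → 17 days.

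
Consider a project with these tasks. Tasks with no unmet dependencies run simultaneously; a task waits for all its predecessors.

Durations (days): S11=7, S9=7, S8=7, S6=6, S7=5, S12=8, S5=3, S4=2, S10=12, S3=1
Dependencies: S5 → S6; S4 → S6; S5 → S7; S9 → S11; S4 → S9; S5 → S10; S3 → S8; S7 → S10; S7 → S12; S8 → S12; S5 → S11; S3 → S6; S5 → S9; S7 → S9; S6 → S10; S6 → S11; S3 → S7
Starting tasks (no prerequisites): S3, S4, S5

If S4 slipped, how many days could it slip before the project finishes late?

2

The longest chain is S5→S7→S9→S11 = 3+5+7+7 = 22; overall finish 22 days.
The longest chain containing S4 totals 20 days.
Float = 22 − 20 = 2.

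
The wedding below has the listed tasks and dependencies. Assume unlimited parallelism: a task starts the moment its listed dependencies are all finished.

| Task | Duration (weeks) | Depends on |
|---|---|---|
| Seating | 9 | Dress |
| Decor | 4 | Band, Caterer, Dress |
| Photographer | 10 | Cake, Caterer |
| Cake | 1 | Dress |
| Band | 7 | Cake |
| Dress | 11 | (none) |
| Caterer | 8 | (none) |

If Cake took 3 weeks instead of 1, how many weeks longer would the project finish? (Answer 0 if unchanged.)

2

As given, the longest chain is Dress→Cake→Band→Decor = 11+1+7+4 = 23, so the finish is 23 weeks.
Cake lies on that path, so at 3 weeks the path becomes 25 weeks.
That remains the longest chain; total 25 weeks.
Change in finish: 25 − 23 = +2 weeks.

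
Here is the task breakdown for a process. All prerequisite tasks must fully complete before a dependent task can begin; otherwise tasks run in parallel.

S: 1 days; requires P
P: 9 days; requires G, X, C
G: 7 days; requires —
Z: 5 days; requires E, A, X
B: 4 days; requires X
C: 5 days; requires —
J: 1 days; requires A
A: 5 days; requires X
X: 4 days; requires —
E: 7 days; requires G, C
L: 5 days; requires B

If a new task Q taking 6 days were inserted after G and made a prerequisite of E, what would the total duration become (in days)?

25

Originally the schedule takes 19 days.
With Q inserted, E now waits for max(G, C, Q).
New critical path: G→Q→E→Z = 7+6+7+5 = 25 ⇒ 25 days.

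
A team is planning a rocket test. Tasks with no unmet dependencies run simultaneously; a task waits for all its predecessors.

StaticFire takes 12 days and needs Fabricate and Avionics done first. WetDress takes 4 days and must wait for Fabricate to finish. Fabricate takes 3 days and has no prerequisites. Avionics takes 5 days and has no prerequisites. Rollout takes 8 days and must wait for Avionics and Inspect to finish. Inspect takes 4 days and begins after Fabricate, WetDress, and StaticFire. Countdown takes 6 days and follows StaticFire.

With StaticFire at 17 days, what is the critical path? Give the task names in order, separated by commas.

Critical path before the change: Avionics→StaticFire→Inspect→Rollout = 5+12+4+8 = 29 giving 29 days.
StaticFire is on the critical path; changing it to 17 makes that path 34 days.
No other chain overtakes it, so the finish is 34 days.

Avionics, StaticFire, Inspect, Rollout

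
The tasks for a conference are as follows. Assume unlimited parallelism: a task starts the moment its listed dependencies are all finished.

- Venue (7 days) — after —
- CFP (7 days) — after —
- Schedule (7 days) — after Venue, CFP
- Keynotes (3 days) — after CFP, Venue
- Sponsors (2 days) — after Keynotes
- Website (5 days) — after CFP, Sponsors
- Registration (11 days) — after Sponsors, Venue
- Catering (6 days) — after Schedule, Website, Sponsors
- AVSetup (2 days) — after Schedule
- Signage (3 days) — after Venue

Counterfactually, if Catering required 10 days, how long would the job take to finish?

Baseline: Venue→Keynotes→Sponsors→Website→Catering = 7+3+2+5+6 = 23 → 23 days.
Since Catering is critical, the +4 change carries straight to that chain (now 27 days).
No other chain overtakes it, so the finish is 27 days.

27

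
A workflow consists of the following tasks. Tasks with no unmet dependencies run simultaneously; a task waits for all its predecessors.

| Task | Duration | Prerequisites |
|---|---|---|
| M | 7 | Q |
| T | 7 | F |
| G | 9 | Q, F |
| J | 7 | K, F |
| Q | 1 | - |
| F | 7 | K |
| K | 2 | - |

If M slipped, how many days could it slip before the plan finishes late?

The longest chain is K→F→G = 2+7+9 = 18; overall finish 18 days.
The longest chain containing M totals 8 days.
Slack of M = 11 − 1 = 10 days.

10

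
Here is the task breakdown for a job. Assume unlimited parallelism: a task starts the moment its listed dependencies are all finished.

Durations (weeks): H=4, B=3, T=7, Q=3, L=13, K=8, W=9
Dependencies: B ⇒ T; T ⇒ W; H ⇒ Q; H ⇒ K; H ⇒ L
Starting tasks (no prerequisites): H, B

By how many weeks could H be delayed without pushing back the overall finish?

B→T→W = 3+7+9 = 19 sets the makespan at 19 weeks.
Longest path through H: 17 weeks (earliest finish 4, latest finish 6).
Slack of H = 2 − 0 = 2 weeks.

2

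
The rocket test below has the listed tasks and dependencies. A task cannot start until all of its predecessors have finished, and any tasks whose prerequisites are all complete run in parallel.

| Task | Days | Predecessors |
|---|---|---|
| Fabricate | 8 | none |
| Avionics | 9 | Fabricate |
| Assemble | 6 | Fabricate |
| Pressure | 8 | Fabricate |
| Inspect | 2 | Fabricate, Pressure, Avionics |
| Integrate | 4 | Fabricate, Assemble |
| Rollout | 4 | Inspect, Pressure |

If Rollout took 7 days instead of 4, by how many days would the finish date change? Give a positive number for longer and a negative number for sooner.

The binding path is Fabricate→Avionics→Inspect→Rollout = 8+9+2+4 = 23; finish at 23 days.
Rollout lies on that path, so at 7 days the path becomes 26 days.
The critical path is still Fabricate→Avionics→Inspect→Rollout; finish is now 26 days.
Change in finish: 26 − 23 = +3 days.

3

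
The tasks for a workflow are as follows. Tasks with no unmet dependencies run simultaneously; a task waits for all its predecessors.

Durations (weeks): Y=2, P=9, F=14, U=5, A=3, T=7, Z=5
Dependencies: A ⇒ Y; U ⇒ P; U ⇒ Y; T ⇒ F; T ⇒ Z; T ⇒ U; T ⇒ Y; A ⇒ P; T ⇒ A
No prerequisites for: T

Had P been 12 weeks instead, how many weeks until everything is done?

Actual critical path: T→U→P = 7+5+9 = 21 ⇒ 21 weeks.
P lies on that path, so at 12 weeks the path becomes 24 weeks.
The critical path is still T→U→P; finish is now 24 weeks.

24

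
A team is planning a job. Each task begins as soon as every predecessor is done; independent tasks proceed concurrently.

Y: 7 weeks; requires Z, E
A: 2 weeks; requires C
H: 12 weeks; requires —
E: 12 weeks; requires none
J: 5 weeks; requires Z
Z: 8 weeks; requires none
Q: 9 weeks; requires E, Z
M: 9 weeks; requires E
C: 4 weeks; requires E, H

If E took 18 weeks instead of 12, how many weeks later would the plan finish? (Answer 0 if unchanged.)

Baseline: E→M = 12+9 = 21 → 21 weeks.
E is on the critical path; changing it to 18 makes that path 27 weeks.
That remains the longest chain; total 27 weeks.
Change in finish: 27 − 21 = +6 weeks.

6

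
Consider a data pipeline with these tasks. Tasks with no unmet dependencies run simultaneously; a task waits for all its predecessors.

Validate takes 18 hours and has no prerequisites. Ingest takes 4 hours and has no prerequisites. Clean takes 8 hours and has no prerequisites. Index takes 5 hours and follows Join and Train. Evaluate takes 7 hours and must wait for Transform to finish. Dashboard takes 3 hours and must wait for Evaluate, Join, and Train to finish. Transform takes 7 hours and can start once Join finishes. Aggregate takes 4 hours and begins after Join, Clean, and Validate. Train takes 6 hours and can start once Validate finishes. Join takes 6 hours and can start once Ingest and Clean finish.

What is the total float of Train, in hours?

2

Critical path: Clean→Join→Transform→Evaluate→Dashboard = 8+6+7+7+3 = 31, so the finish is 31 hours.
Longest path through Train: 29 hours (earliest finish 24, latest finish 26).
Float = 31 − 29 = 2.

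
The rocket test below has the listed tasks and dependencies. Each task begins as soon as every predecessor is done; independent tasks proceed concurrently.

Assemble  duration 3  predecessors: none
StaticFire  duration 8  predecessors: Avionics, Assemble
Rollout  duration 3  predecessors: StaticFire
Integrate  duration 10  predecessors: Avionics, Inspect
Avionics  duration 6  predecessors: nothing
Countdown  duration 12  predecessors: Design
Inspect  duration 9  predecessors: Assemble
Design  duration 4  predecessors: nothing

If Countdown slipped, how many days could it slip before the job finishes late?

6

The longest chain is Assemble→Inspect→Integrate = 3+9+10 = 22; overall finish 22 days.
Countdown finishes as early as 16 and must finish by 22.
Float = 22 − 16 = 6.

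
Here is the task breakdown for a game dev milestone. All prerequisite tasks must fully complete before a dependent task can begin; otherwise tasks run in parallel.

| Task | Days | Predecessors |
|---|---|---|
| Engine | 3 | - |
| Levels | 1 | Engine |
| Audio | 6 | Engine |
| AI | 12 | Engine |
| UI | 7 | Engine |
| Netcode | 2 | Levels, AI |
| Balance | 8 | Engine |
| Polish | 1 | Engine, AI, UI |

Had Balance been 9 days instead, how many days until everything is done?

Actual critical path: Engine→AI→Netcode = 3+12+2 = 17 ⇒ 17 days.
The longest path through Balance is only 11 days, so Balance has float 6.
The critical path is still Engine→AI→Netcode; finish is now 17 days.

17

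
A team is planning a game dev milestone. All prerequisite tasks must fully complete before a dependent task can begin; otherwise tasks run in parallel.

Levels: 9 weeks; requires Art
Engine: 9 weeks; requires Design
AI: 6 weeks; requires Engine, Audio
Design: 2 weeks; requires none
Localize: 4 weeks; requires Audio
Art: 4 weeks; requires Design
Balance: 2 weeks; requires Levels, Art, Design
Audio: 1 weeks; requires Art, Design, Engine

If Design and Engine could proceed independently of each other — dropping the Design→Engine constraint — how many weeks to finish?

With the dependency in place, Design→Engine→Audio→AI = 2+9+1+6 = 18 sets the finish at 18 weeks.
Without Design→Engine, Engine's earliest start moves from 2 to 0.
The longest chain is now Design→Art→Levels→Balance = 2+4+9+2 = 17, so the job takes 17 weeks.

17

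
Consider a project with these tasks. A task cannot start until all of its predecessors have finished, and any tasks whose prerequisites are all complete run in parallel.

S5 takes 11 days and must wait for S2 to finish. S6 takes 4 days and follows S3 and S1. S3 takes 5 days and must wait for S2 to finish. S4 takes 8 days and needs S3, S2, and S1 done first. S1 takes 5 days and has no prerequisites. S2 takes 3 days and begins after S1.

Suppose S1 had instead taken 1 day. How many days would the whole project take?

17

As given, the longest chain is S1→S2→S3→S4 = 5+3+5+8 = 21, so the finish is 21 days.
S1 lies on that path, so at 1 day the path becomes 17 days.
That remains the longest chain; total 17 days.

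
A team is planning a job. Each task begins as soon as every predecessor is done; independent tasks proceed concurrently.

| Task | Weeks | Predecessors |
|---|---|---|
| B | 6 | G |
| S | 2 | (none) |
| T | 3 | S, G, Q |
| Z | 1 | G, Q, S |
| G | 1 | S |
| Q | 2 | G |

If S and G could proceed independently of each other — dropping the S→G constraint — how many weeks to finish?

7

Before: longest chain S→G→B = 2+1+6 = 9, finish 9.
Without S→G, G's earliest start moves from 2 to 0.
The longest chain is now G→B = 1+6 = 7, so the plan takes 7 weeks.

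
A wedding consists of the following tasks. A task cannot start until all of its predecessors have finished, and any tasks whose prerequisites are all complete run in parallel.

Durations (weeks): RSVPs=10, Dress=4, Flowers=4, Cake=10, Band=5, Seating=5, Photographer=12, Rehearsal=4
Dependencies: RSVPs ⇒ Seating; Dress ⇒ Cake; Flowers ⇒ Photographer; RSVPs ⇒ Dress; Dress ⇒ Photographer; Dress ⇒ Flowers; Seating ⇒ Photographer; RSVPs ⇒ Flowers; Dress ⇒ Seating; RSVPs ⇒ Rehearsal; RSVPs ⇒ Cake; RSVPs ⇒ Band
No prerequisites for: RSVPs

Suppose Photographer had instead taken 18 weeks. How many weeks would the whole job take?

37

Baseline: RSVPs→Dress→Seating→Photographer = 10+4+5+12 = 31 → 31 weeks.
Photographer is on the critical path; changing it to 18 makes that path 37 weeks.
That remains the longest chain; total 37 weeks.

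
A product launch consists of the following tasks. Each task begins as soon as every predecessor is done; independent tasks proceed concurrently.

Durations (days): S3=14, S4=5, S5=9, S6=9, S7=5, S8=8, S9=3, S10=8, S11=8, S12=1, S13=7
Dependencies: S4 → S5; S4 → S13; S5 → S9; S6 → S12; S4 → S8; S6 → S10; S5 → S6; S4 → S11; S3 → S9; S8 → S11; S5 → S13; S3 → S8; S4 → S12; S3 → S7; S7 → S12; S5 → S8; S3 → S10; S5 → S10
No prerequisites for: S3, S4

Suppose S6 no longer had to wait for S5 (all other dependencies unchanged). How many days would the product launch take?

30

Original critical path: S4→S5→S6→S10 = 5+9+9+8 = 31 ⇒ 31 days.
Without S5→S6, S6's earliest start moves from 14 to 0.
After: S3→S8→S11 = 14+8+8 = 30 → 30 days.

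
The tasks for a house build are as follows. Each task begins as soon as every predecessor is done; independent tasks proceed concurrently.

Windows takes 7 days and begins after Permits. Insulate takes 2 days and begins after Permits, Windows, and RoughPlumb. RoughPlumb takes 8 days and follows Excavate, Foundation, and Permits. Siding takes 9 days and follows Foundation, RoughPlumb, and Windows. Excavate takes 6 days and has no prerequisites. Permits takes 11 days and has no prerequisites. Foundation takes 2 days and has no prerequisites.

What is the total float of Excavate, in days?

5

Permits→RoughPlumb→Siding = 11+8+9 = 28 sets the makespan at 28 days.
Longest path through Excavate: 23 days (earliest finish 6, latest finish 11).
Float = 28 − 23 = 5.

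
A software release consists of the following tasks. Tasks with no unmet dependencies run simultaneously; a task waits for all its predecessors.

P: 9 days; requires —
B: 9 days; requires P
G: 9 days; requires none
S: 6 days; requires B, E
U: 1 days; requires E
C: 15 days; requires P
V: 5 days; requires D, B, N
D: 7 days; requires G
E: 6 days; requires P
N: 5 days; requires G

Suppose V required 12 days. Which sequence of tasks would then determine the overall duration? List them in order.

Baseline: P→C = 9+15 = 24 → 24 days.
V has 1 day of float (longest path through it is 23).
The binding chain switches to P→B→V = 9+9+12 = 30; finish 30 days.

P, B, V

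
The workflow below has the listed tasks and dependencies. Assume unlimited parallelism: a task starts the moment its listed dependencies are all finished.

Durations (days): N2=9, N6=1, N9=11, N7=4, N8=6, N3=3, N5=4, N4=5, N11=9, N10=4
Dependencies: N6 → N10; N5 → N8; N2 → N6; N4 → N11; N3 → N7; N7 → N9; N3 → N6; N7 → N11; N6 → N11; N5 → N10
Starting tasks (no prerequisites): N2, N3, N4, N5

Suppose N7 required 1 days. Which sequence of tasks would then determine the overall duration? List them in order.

The binding path is N2→N6→N11 = 9+1+9 = 19; finish at 19 days.
The longest path through N7 is only 18 days, so N7 has float 1.
No other chain overtakes it, so the finish is 19 days.

N2, N6, N11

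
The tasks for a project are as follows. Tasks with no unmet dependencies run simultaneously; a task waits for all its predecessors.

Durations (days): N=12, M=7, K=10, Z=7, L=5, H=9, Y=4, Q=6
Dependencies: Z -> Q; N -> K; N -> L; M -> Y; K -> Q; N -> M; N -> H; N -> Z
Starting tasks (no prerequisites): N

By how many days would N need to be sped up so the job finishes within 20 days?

8

Current finish: 28 days; target: 20.
N is on every critical path, so each day cut from N cuts the finish by one (this holds down to a finish of 17).
Need 28 − 20 = 8 days off N → N becomes 4 days, finish becomes 20.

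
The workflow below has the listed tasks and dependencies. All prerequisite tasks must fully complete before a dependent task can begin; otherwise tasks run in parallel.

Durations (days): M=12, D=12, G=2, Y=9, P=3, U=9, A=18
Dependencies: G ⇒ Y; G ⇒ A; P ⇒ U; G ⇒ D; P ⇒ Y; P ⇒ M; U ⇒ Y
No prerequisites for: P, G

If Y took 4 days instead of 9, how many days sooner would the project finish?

The binding path is P→U→Y = 3+9+9 = 21; finish at 21 days.
Y is on the critical path; changing it to 4 makes that path 16 days.
New critical path: G→A = 2+18 = 20 ⇒ 20 days.
Change in finish: 20 − 21 = -1 days.

1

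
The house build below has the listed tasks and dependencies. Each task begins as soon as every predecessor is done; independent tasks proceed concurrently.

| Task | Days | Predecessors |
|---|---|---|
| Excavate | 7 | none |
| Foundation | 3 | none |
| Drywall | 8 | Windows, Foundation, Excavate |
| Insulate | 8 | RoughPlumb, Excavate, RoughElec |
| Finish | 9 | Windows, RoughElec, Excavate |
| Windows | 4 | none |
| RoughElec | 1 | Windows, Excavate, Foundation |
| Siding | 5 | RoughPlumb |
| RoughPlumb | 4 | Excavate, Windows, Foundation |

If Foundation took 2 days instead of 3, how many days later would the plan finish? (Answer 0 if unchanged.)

0

Critical path before the change: Excavate→RoughPlumb→Insulate = 7+4+8 = 19 giving 19 days.
The longest path through Foundation is only 15 days, so Foundation has float 4.
That remains the longest chain; total 19 days.
Change in finish: 19 − 19 = +0 days.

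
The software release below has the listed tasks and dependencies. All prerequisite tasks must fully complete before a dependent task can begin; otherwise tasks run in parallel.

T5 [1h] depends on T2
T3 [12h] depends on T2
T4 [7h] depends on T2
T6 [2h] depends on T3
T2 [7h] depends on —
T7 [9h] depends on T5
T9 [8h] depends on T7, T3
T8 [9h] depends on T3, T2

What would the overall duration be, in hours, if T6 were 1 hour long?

28

Baseline: T2→T3→T8 = 7+12+9 = 28 → 28 hours.
T6 has 7 hours of float (longest path through it is 21).
That remains the longest chain; total 28 hours.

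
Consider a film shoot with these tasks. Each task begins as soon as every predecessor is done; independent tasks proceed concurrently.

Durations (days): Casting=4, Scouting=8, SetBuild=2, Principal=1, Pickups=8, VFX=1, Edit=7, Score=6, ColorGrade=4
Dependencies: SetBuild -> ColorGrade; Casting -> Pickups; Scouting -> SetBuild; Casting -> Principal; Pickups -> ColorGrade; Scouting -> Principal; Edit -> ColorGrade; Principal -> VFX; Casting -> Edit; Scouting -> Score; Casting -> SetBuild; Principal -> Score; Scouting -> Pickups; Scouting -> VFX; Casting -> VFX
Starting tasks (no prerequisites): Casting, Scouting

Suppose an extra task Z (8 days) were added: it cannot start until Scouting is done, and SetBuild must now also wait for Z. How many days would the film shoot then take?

22

Originally the film shoot takes 20 days.
With Z inserted, SetBuild now waits for max(Scouting, Casting, Z).
New critical path: Scouting→Z→SetBuild→ColorGrade = 8+8+2+4 = 22 ⇒ 22 days.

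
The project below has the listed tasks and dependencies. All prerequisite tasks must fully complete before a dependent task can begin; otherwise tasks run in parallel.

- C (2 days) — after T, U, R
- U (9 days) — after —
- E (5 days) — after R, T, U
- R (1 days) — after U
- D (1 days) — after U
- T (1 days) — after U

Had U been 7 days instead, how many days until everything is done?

Baseline: U→R→E = 9+1+5 = 15 → 15 days.
Since U is critical, the -2 change carries straight to that chain (now 13 days).
No other chain overtakes it, so the finish is 13 days.

13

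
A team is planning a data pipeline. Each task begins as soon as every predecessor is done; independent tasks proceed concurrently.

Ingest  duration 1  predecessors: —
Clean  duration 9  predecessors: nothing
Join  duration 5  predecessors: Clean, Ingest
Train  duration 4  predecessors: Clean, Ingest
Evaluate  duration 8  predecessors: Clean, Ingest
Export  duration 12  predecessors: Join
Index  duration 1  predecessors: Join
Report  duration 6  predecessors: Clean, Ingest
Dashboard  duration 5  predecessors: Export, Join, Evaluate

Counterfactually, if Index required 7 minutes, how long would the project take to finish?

The binding path is Clean→Join→Export→Dashboard = 9+5+12+5 = 31; finish at 31 minutes.
The longest path through Index is only 15 minutes, so Index has float 16.
The critical path is still Clean→Join→Export→Dashboard; finish is now 31 minutes.

31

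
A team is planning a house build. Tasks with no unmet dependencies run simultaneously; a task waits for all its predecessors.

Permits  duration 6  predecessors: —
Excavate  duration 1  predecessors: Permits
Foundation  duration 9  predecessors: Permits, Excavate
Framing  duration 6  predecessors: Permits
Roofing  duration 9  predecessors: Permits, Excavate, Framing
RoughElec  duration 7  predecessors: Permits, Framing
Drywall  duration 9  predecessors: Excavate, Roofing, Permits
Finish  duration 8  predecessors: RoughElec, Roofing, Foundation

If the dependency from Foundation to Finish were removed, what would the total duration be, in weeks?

30

With the dependency in place, Permits→Framing→Roofing→Drywall = 6+6+9+9 = 30 sets the finish at 30 weeks.
Dropping Foundation→Finish doesn't change Finish's earliest start (21); another predecessor still binds.
After: Permits→Framing→Roofing→Drywall = 6+6+9+9 = 30 → 30 weeks.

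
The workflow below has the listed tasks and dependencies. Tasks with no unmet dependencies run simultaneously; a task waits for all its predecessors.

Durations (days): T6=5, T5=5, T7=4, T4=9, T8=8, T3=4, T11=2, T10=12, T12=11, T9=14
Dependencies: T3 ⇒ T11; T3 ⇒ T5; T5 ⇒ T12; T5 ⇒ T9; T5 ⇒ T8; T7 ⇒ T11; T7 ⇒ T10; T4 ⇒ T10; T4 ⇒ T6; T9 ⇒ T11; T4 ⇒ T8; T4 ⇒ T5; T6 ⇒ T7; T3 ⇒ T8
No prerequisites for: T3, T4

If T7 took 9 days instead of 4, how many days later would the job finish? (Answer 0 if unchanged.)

5

Critical path before the change: T4→T6→T7→T10 = 9+5+4+12 = 30 giving 30 days.
T7 is on the critical path; changing it to 9 makes that path 35 days.
The critical path is still T4→T6→T7→T10; finish is now 35 days.
Change in finish: 35 − 30 = +5 days.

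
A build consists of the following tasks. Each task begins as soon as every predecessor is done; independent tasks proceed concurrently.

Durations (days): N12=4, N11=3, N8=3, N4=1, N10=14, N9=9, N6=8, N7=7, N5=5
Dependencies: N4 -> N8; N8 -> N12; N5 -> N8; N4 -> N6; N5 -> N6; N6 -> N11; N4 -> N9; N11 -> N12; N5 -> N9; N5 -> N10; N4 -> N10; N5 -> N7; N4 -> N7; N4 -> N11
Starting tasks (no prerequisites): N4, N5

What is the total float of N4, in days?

4

The longest chain is N5→N6→N11→N12 = 5+8+3+4 = 20; overall finish 20 days.
The longest chain containing N4 totals 16 days.
Slack of N4 = 4 − 0 = 4 days.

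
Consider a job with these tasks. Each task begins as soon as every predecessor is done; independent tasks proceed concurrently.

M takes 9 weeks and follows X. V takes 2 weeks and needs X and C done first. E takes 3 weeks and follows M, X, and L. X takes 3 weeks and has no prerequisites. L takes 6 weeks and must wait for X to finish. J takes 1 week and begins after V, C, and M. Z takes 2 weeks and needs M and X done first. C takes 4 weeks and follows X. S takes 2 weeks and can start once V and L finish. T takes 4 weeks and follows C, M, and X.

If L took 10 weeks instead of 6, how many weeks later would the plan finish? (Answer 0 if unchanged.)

Critical path before the change: X→M→T = 3+9+4 = 16 giving 16 weeks.
L is off the critical path — its longest chain is 12 weeks, giving 4 of slack.
The critical path is still X→M→T; finish is now 16 weeks.
Change in finish: 16 − 16 = +0 weeks.

0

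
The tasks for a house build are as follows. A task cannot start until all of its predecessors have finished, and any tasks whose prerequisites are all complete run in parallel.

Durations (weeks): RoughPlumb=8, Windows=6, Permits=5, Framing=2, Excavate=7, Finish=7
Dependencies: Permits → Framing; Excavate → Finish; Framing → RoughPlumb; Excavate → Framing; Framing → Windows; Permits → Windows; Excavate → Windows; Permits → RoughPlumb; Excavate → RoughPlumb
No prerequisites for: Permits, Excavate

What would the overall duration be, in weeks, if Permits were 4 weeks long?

Critical path before the change: Excavate→Framing→RoughPlumb = 7+2+8 = 17 giving 17 weeks.
Permits is off the critical path — its longest chain is 15 weeks, giving 2 of slack.
The critical path is still Excavate→Framing→RoughPlumb; finish is now 17 weeks.

17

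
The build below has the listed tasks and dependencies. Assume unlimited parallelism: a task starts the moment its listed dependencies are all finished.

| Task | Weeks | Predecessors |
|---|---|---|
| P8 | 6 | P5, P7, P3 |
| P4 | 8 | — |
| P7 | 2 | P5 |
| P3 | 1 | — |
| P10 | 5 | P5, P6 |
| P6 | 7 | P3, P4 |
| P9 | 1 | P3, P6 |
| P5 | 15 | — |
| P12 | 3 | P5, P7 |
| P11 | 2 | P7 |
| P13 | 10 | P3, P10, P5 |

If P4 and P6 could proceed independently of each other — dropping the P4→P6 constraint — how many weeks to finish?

30

Before: longest chain P4→P6→P10→P13 = 8+7+5+10 = 30, finish 30.
Without P4→P6, P6's earliest start moves from 8 to 1.
After: P5→P10→P13 = 15+5+10 = 30 → 30 weeks.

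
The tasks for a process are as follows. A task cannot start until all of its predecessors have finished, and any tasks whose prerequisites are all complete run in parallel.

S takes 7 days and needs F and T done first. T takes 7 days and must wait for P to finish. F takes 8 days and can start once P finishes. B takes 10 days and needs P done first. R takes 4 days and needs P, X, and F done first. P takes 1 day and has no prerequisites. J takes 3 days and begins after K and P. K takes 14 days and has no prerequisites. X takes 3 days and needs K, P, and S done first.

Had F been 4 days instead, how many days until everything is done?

22

As given, the longest chain is P→F→S→X→R = 1+8+7+3+4 = 23, so the finish is 23 days.
F lies on that path, so at 4 days the path becomes 19 days.
Now P→T→S→X→R = 1+7+7+3+4 = 22 is longest, so the finish becomes 22 days.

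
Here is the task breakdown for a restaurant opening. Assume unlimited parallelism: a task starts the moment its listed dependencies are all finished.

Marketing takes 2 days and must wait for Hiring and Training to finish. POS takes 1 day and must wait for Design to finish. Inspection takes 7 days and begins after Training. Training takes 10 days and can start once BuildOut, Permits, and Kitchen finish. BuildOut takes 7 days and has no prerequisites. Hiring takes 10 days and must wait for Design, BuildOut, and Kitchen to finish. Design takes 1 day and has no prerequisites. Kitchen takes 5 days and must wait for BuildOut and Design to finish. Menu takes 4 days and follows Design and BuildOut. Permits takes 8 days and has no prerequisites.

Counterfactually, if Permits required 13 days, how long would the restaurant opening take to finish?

As given, the longest chain is BuildOut→Kitchen→Training→Inspection = 7+5+10+7 = 29, so the finish is 29 days.
Permits is off the critical path — its longest chain is 25 days, giving 4 of slack.
The binding chain switches to Permits→Training→Inspection = 13+10+7 = 30; finish 30 days.

30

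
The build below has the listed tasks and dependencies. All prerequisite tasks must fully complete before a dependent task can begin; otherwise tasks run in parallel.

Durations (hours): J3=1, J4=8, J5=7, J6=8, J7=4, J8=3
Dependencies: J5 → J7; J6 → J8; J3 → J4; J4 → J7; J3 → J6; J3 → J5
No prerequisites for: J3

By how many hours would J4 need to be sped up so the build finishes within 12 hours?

1

Current finish: 13 hours; target: 12.
J4 is on every critical path, so each hour cut from J4 cuts the finish by one (this holds down to a finish of 12).
Need 13 − 12 = 1 hour off J4 → J4 becomes 7 hours, finish becomes 12.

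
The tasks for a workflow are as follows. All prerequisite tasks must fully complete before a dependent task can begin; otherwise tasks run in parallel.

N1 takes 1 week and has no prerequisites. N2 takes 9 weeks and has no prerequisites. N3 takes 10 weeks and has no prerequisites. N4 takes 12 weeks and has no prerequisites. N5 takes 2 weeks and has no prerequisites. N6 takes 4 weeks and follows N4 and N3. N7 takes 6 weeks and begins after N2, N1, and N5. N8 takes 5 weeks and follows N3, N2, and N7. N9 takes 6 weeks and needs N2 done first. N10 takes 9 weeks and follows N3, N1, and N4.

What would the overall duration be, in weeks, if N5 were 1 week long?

21

Critical path before the change: N4→N10 = 12+9 = 21 giving 21 weeks.
N5 is off the critical path — its longest chain is 13 weeks, giving 8 of slack.
That remains the longest chain; total 21 weeks.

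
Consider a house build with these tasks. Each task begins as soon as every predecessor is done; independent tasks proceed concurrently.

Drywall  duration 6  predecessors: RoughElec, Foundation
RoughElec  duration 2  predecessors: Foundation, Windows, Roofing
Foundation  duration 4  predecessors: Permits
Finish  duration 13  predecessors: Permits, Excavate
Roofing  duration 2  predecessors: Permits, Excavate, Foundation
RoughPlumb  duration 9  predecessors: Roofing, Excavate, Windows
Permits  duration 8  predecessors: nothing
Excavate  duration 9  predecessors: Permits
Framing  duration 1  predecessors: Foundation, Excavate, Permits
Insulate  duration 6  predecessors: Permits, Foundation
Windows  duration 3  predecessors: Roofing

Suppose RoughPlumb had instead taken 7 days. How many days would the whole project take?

30

As given, the longest chain is Permits→Excavate→Roofing→Windows→RoughPlumb = 8+9+2+3+9 = 31, so the finish is 31 days.
Since RoughPlumb is critical, the -2 change carries straight to that chain (now 29 days).
New critical path: Permits→Excavate→Roofing→Windows→RoughElec→Drywall = 8+9+2+3+2+6 = 30 ⇒ 30 days.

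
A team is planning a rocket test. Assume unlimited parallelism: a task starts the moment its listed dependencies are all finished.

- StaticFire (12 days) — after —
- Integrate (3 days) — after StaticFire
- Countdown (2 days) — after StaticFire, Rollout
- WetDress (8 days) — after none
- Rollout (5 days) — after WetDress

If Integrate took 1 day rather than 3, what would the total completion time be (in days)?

15

Baseline: StaticFire→Integrate = 12+3 = 15 → 15 days.
Since Integrate is critical, the -2 change carries straight to that chain (now 13 days).
The binding chain switches to WetDress→Rollout→Countdown = 8+5+2 = 15; finish 15 days.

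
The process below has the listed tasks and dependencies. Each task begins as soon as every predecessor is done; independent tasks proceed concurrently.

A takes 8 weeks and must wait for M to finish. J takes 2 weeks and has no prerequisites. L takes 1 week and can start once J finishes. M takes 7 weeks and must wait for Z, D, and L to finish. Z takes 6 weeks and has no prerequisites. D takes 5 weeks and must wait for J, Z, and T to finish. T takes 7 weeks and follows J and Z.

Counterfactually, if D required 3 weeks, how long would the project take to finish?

31

Critical path before the change: Z→T→D→M→A = 6+7+5+7+8 = 33 giving 33 weeks.
Since D is critical, the -2 change carries straight to that chain (now 31 weeks).
That remains the longest chain; total 31 weeks.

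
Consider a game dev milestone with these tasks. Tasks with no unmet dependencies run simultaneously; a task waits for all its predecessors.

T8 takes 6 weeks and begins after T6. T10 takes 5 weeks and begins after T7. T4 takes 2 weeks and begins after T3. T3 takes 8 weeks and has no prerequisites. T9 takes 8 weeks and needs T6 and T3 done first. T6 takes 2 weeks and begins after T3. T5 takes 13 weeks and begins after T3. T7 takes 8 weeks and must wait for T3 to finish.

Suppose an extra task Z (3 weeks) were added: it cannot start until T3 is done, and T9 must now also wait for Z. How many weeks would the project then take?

Originally the project takes 21 weeks.
With Z inserted, T9 now waits for max(T6, T3, Z).
New critical path: T3→T5 = 8+13 = 21 ⇒ 21 weeks.

21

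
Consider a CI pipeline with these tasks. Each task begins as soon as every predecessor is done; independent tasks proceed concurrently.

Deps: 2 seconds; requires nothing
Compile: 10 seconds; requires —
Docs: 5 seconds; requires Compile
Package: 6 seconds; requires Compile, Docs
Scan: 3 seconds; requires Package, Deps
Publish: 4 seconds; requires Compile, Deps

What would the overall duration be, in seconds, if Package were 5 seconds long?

The binding path is Compile→Docs→Package→Scan = 10+5+6+3 = 24; finish at 24 seconds.
Package lies on that path, so at 5 seconds the path becomes 23 seconds.
No other chain overtakes it, so the finish is 23 seconds.

23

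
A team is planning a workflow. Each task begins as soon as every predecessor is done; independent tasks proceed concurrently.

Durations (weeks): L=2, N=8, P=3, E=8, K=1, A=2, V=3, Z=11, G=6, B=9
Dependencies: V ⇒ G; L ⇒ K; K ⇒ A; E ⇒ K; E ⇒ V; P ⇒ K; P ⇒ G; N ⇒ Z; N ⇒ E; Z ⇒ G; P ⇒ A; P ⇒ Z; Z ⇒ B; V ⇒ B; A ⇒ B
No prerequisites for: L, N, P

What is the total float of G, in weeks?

3

N→E→K→A→B = 8+8+1+2+9 = 28 sets the makespan at 28 weeks.
Longest path through G: 25 weeks (earliest finish 25, latest finish 28).
So G can slip 28 − 25 = 3 weeks.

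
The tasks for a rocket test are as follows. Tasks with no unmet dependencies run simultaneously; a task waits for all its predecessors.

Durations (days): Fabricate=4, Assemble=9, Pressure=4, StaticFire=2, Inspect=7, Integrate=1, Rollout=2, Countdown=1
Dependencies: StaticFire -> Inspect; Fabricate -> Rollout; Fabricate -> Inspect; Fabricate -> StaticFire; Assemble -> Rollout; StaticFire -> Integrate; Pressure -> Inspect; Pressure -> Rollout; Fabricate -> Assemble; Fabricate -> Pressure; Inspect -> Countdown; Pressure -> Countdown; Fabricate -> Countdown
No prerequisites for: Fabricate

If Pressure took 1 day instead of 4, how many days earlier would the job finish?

Baseline: Fabricate→Pressure→Inspect→Countdown = 4+4+7+1 = 16 → 16 days.
Pressure lies on that path, so at 1 day the path becomes 13 days.
Now Fabricate→Assemble→Rollout = 4+9+2 = 15 is longest, so the finish becomes 15 days.
Change in finish: 15 − 16 = -1 days.

1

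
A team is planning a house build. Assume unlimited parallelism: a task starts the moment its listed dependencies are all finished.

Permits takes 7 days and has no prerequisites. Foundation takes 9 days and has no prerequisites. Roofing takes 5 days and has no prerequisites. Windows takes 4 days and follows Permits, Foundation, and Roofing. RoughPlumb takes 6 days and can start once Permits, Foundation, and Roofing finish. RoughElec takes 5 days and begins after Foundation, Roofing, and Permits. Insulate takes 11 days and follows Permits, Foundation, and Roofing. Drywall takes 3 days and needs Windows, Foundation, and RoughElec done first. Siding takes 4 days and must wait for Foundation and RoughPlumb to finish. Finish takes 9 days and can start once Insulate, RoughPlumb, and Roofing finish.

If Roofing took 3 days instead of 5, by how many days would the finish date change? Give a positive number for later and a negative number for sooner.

0

As given, the longest chain is Foundation→Insulate→Finish = 9+11+9 = 29, so the finish is 29 days.
Roofing has 4 days of float (longest path through it is 25).
The critical path is still Foundation→Insulate→Finish; finish is now 29 days.
Change in finish: 29 − 29 = +0 days.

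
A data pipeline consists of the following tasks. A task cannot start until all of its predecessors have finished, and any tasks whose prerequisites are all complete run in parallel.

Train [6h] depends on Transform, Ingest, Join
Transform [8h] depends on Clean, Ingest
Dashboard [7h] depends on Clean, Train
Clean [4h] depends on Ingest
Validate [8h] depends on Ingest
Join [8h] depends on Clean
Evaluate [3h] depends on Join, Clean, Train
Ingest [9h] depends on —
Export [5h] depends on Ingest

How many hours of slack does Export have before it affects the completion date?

The longest chain is Ingest→Clean→Join→Train→Dashboard = 9+4+8+6+7 = 34; overall finish 34 hours.
Longest path through Export: 14 hours (earliest finish 14, latest finish 34).
Slack of Export = 29 − 9 = 20 hours.

20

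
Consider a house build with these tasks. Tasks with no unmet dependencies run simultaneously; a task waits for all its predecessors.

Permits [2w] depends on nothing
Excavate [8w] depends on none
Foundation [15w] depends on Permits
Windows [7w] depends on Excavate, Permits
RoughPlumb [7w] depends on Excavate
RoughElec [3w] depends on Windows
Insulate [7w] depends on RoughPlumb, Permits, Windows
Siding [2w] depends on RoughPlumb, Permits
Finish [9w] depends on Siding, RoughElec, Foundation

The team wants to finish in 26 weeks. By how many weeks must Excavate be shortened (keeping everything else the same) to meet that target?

Current finish: 27 weeks; target: 26.
Excavate is on every critical path, so each week cut from Excavate cuts the finish by one (this holds down to a finish of 26).
Need 27 − 26 = 1 week off Excavate → Excavate becomes 7 weeks, finish becomes 26.

1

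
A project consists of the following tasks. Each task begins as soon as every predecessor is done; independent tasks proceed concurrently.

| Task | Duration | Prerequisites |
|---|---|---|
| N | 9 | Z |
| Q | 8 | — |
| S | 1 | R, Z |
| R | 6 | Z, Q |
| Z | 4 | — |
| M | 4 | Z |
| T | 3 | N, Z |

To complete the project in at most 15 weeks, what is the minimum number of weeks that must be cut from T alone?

1

Current finish: 16 weeks; target: 15.
T is on every critical path, so each week cut from T cuts the finish by one (this holds down to a finish of 15).
Need 16 − 15 = 1 week off T → T becomes 2 weeks, finish becomes 15.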